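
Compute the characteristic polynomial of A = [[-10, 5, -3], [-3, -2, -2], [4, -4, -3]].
xI - A = [[x + 10, -5, 3], [3, x + 2, 2], [-4, 4, x + 3]].

Expanding det(xI - A) along the first row:
det(xI - A) = + (x + 10)·det([[x + 2, 2], [4, x + 3]]) - (-5)·det([[3, 2], [-4, x + 3]]) + (3)·det([[3, x + 2], [-4, 4]]).

Evaluating gives χ_A(x) = x^3 + 15x^2 + 75x + 125 = (x + 5)^3.

χ_A(x) = (x + 5)^3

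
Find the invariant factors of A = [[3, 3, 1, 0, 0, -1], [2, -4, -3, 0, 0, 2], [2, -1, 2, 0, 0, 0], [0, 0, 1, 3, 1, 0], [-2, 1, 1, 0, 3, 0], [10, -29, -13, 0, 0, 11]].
x - 3, (x - 3)^2, (x - 3)^3

The Jordan structure of A has elementary divisors (x - 3)^3, (x - 3)^2, (x - 3). Arranging the block sizes at each eigenvalue in decreasing order and taking row products gives the invariant factors.

Invariant factors (smallest first, each dividing the next): x - 3, (x - 3)^2, (x - 3)^3.

Check: the last factor (x - 3)^3 is the minimal polynomial, and the product (x - 3)^6 is the characteristic polynomial.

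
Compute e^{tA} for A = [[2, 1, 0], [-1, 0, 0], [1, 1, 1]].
A has Jordan form J = [[1, 1, 0], [0, 1, 0], [0, 0, 1]] with A = PJP^{-1}, so e^{tA} = P e^{tJ} P^{-1}.

For a Jordan block J_k(λ), e^{tJ_k(λ)} = e^{λt} · (I + tN + t^2 N^2/2! + ... + t^{k-1} N^{k-1}/(k-1)!) where N is the nilpotent superdiagonal part.

Assembling the blocks and conjugating back gives the entries of e^{tA} as shown above.

e^{tA} = [[(t + 1)*e^{t}, t*e^{t}, 0], [-t*e^{t}, (1 - t)*e^{t}, 0], [t*e^{t}, t*e^{t}, e^{t}]]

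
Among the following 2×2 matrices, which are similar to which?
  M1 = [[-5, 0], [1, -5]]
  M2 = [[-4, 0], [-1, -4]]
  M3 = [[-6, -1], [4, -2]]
Characteristic polynomials: χ_{M1} = (x + 5)^2, χ_{M2} = (x + 4)^2, χ_{M3} = (x + 4)^2.

{M1}: invariant factors (x + 5)^2.

{M2, M3}: invariant factors (x + 4)^2.

Matrices are similar if and only if their invariant-factor lists agree; the partition into similarity classes is {M1}, {M2, M3}.

2 classes: {M1}, {M2, M3}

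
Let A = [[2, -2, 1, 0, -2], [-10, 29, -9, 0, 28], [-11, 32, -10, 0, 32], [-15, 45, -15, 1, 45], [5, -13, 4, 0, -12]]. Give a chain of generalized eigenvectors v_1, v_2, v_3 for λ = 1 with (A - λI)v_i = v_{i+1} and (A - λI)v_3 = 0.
We seek v_1 ∈ ker((A - I)^3) \ ker((A - I)^2), then set v_{i+1} = (A - I) v_i.

One such chain is v_1 = [[0, 2, 3, 3, -1]]^T, v_2 = [[1, 1, -1, 0, -1]]^T, v_3 = [[0, -1, 0, 0, 1]]^T. Check: (A - I) v_3 = [[0, 0, 0, 0, 0]]^T = 0.

v_1 = [[0, 2, 3, 3, -1]]^T, v_2 = [[1, 1, -1, 0, -1]]^T, v_3 = [[0, -1, 0, 0, 1]]^T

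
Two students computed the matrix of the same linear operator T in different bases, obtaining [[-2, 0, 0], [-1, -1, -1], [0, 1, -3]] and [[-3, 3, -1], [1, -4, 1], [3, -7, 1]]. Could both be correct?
Two matrices over a field are similar if and only if they have the same invariant factors.

Both A and B have characteristic polynomial (x + 2)^3 and minimal polynomial (x + 2)^3. Computing further, both have invariant factors (x + 2)^3. Hence A and B are similar.

Yes.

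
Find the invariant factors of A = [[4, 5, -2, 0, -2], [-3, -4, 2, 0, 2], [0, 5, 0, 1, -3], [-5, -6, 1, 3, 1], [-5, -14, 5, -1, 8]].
(x - 3)^3(x - 1)^2

The Jordan structure of A has elementary divisors (x - 1)^2, (x - 3)^3. Arranging the block sizes at each eigenvalue in decreasing order and taking row products gives the invariant factors.

Invariant factors (smallest first, each dividing the next): (x - 3)^3(x - 1)^2.

Check: the last factor (x - 3)^3(x - 1)^2 is the minimal polynomial, and the product (x - 3)^3(x - 1)^2 is the characteristic polynomial.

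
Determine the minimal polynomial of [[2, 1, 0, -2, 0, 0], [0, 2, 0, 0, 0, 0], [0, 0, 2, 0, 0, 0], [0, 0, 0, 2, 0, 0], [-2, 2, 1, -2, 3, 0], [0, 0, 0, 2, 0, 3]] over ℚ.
m_A(x) = (x - 3)(x - 2)^2

The characteristic polynomial factors as (x - 3)^2(x - 2)^4. The minimal polynomial is ∏(x - λ)^{k_λ} where k_λ is the size of the largest Jordan block at λ.

For λ = 2: rank(A - 2I) = 3, and the largest Jordan block has size 2 (the smallest k with rank((A - 2I)^k) = rank((A - 2I)^(k+1))).
For λ = 3: rank(A - 3I) = 4, and the largest Jordan block has size 1 (the smallest k with rank((A - 3I)^k) = rank((A - 3I)^(k+1))).

So m_A(x) = (x - 3)(x - 2)^2.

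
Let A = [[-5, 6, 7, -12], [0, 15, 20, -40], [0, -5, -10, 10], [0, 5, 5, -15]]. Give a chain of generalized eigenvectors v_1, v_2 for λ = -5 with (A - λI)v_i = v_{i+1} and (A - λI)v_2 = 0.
We seek v_1 ∈ ker((A + 5I)^2) \ ker(A + 5I), then set v_{i+1} = (A + 5I) v_i.

One such chain is v_1 = [[0, 1, 1, 1]]^T, v_2 = [[1, 0, 0, 0]]^T. Check: (A + 5I) v_2 = [[0, 0, 0, 0]]^T = 0.

v_1 = [[0, 1, 1, 1]]^T, v_2 = [[1, 0, 0, 0]]^T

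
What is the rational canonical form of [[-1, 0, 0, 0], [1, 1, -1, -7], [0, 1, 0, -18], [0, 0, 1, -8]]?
The invariant factors of A (the non-unit diagonal entries of the Smith normal form of xI - A over ℚ[x]) are (x + 1)(x + 3)(x^2 + 4x - 1), each dividing the next. The characteristic polynomial is their product, (x + 1)(x + 3)(x^2 + 4x - 1).

The rational canonical form is the block-diagonal matrix of companion matrices C(f_i):
R = [[0, 0, 0, 3], [1, 0, 0, -8], [0, 1, 0, -18], [0, 0, 1, -8]].

Note the characteristic polynomial does not split into linear factors over ℚ, so A has no Jordan form over ℚ; the rational canonical form exists over any field.

R = [[0, 0, 0, 3], [1, 0, 0, -8], [0, 1, 0, -18], [0, 0, 1, -8]]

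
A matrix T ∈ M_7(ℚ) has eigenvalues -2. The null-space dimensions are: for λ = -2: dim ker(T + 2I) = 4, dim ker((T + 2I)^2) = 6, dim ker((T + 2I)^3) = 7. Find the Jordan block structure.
λ = -2: successive nullity increments [4, 2, 1] count blocks of size ≥ k; block sizes are [3, 2, 1, 1].

Jordan blocks: (-2, 3), (-2, 2), (-2, 1), (-2, 1)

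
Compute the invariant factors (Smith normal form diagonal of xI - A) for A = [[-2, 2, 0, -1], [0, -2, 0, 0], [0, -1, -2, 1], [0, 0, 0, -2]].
The Jordan structure of A has elementary divisors (x + 2)^2, (x + 2)^2. Arranging the block sizes at each eigenvalue in decreasing order and taking row products gives the invariant factors.

Invariant factors (smallest first, each dividing the next): (x + 2)^2, (x + 2)^2.

Check: the last factor (x + 2)^2 is the minimal polynomial, and the product (x + 2)^4 is the characteristic polynomial.

(x + 2)^2, (x + 2)^2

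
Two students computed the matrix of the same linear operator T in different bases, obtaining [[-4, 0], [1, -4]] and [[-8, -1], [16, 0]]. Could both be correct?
Two matrices over a field are similar if and only if they have the same invariant factors.

Both A and B have characteristic polynomial (x + 4)^2 and minimal polynomial (x + 4)^2. Computing further, both have invariant factors (x + 4)^2. Hence A and B are similar.

Yes.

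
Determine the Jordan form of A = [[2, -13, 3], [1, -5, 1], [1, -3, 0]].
The characteristic polynomial is det(xI - A) = (x + 1)^3, so the eigenvalues are -1 (algebraic multiplicity 3).

For λ = -1: rank(A + I) = 2, rank((A + I)^2) = 1, rank((A + I)^3) = 0. The eigenspace has dimension 3 - 2 = 1, so there is 1 Jordan block; the rank sequence gives block sizes [3].

Assembling the blocks gives the Jordan form J above.

J = [[-1, 1, 0], [0, -1, 1], [0, 0, -1]]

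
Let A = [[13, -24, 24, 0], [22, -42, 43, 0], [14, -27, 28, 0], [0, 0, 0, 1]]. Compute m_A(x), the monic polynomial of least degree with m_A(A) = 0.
m_A(x) = (x - 1)^2(x + 3)

The characteristic polynomial factors as (x - 1)^3(x + 3). The minimal polynomial is ∏(x - λ)^{k_λ} where k_λ is the size of the largest Jordan block at λ.

For λ = -3: rank(A + 3I) = 3, and the largest Jordan block has size 1 (the smallest k with rank((A + 3I)^k) = rank((A + 3I)^(k+1))).
For λ = 1: rank(A - I) = 2, and the largest Jordan block has size 2 (the smallest k with rank((A - I)^k) = rank((A - I)^(k+1))).

So m_A(x) = (x - 1)^2(x + 3).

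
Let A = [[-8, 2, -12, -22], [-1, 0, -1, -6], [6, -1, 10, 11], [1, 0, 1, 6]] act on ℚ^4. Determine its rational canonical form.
The invariant factors of A (the non-unit diagonal entries of the Smith normal form of xI - A over ℚ[x]) are x - 4, x^2(x - 4), each dividing the next. The characteristic polynomial is their product, x^2(x - 4)^2.

The rational canonical form is the block-diagonal matrix of companion matrices C(f_i):
R = [[4, 0, 0, 0], [0, 0, 0, 0], [0, 1, 0, 0], [0, 0, 1, 4]].

R = [[4, 0, 0, 0], [0, 0, 0, 0], [0, 1, 0, 0], [0, 0, 1, 4]]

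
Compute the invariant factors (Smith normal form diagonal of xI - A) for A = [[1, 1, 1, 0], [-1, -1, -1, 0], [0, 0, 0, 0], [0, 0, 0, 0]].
x, x, x^2

The Jordan structure of A has elementary divisors x^2, x, x. Arranging the block sizes at each eigenvalue in decreasing order and taking row products gives the invariant factors.

Invariant factors (smallest first, each dividing the next): x, x, x^2.

Check: the last factor x^2 is the minimal polynomial, and the product x^4 is the characteristic polynomial.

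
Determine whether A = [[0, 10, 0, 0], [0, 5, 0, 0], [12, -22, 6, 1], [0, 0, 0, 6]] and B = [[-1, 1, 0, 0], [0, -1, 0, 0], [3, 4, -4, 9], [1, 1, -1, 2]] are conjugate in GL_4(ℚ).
No.

trace(A) = 17 but trace(B) = -4. The trace is a similarity invariant, so A and B are not similar.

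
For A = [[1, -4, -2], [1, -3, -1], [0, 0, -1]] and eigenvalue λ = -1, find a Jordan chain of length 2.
v_1 = [[0, 0, -1]]^T, v_2 = [[2, 1, 0]]^T

We seek v_1 ∈ ker((A + I)^2) \ ker(A + I), then set v_{i+1} = (A + I) v_i.

One such chain is v_1 = [[0, 0, -1]]^T, v_2 = [[2, 1, 0]]^T. Check: (A + I) v_2 = [[0, 0, 0]]^T = 0.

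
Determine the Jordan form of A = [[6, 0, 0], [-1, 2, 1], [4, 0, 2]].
The characteristic polynomial is det(xI - A) = (x - 6)(x - 2)^2, so the eigenvalues are 2 (algebraic multiplicity 2), 6 (algebraic multiplicity 1).

For λ = 2: rank(A - 2I) = 2, rank((A - 2I)^2) = 1. The eigenspace has dimension 3 - 2 = 1, so there is 1 Jordan block; the rank sequence gives block sizes [2].

For λ = 6: algebraic multiplicity 1 gives one 1×1 block.

Assembling the blocks gives the Jordan form J above.

J = [[2, 1, 0], [0, 2, 0], [0, 0, 6]]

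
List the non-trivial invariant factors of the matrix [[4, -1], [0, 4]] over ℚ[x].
(x - 4)^2

The Jordan structure of A has elementary divisors (x - 4)^2. Arranging the block sizes at each eigenvalue in decreasing order and taking row products gives the invariant factors.

Invariant factors (smallest first, each dividing the next): (x - 4)^2.

Check: the last factor (x - 4)^2 is the minimal polynomial, and the product (x - 4)^2 is the characteristic polynomial.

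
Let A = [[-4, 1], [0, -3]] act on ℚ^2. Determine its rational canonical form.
The invariant factors of A (the non-unit diagonal entries of the Smith normal form of xI - A over ℚ[x]) are (x + 3)(x + 4), each dividing the next. The characteristic polynomial is their product, (x + 3)(x + 4).

The rational canonical form is the block-diagonal matrix of companion matrices C(f_i):
R = [[0, -12], [1, -7]].

R = [[0, -12], [1, -7]]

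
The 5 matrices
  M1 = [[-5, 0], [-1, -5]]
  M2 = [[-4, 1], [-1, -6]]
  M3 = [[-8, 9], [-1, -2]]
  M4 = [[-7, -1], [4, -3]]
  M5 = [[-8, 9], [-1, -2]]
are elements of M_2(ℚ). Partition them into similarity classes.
Characteristic polynomials: χ_{M1} = (x + 5)^2, χ_{M2} = (x + 5)^2, χ_{M3} = (x + 5)^2, χ_{M4} = (x + 5)^2, χ_{M5} = (x + 5)^2.

{M1, M2, M3, M4, M5}: invariant factors (x + 5)^2.

Matrices are similar if and only if their invariant-factor lists agree; the partition into similarity classes is {M1, M2, M3, M4, M5}.

1 class: {M1, M2, M3, M4, M5}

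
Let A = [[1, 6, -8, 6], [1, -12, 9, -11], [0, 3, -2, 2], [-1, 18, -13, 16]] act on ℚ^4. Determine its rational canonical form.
R = [[0, 0, 0, 15], [1, 0, 0, -8], [0, 1, 0, 1], [0, 0, 1, 3]]

The invariant factors of A (the non-unit diagonal entries of the Smith normal form of xI - A over ℚ[x]) are (x - 3)(x^3 - x + 5), each dividing the next. The characteristic polynomial is their product, (x - 3)(x^3 - x + 5).

The rational canonical form is the block-diagonal matrix of companion matrices C(f_i):
R = [[0, 0, 0, 15], [1, 0, 0, -8], [0, 1, 0, 1], [0, 0, 1, 3]].

Note the characteristic polynomial does not split into linear factors over ℚ, so A has no Jordan form over ℚ; the rational canonical form exists over any field.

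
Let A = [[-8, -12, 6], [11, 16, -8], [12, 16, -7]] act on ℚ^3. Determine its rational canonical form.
R = [[0, 0, 4], [1, 0, -4], [0, 1, 1]]

The invariant factors of A (the non-unit diagonal entries of the Smith normal form of xI - A over ℚ[x]) are (x - 1)(x^2 + 4), each dividing the next. The characteristic polynomial is their product, (x - 1)(x^2 + 4).

The rational canonical form is the block-diagonal matrix of companion matrices C(f_i):
R = [[0, 0, 4], [1, 0, -4], [0, 1, 1]].

Note the characteristic polynomial does not split into linear factors over ℚ, so A has no Jordan form over ℚ; the rational canonical form exists over any field.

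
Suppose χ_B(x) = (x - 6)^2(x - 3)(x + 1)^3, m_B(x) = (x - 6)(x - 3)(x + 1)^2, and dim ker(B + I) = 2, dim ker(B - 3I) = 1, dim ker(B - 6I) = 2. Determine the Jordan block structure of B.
λ = -1: algebraic multiplicity 3 (exponent in χ_B), largest block size 2 (exponent in m_B), 2 blocks (geometric multiplicity). These force block sizes [2, 1].
λ = 3: algebraic multiplicity 1 (exponent in χ_B), largest block size 1 (exponent in m_B), 1 block (geometric multiplicity). This forces block sizes [1].
λ = 6: algebraic multiplicity 2 (exponent in χ_B), largest block size 1 (exponent in m_B), 2 blocks (geometric multiplicity). These force block sizes [1, 1].

Jordan blocks: (-1, 2), (-1, 1), (3, 1), (6, 1), (6, 1)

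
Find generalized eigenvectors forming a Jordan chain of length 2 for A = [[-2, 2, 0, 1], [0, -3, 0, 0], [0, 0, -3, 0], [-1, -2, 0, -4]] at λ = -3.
v_1 = [[0, 1, 0, -1]]^T, v_2 = [[1, 0, 0, -1]]^T

We seek v_1 ∈ ker((A + 3I)^2) \ ker(A + 3I), then set v_{i+1} = (A + 3I) v_i.

One such chain is v_1 = [[0, 1, 0, -1]]^T, v_2 = [[1, 0, 0, -1]]^T. Check: (A + 3I) v_2 = [[0, 0, 0, 0]]^T = 0.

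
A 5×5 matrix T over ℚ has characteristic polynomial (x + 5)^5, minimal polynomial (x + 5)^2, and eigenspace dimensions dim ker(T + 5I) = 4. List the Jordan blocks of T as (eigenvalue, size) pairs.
λ = -5: algebraic multiplicity 5 (exponent in χ_T), largest block size 2 (exponent in m_T), 4 blocks (geometric multiplicity). These force block sizes [2, 1, 1, 1].

Jordan blocks: (-5, 2), (-5, 1), (-5, 1), (-5, 1)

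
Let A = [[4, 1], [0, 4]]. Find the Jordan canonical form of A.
J = [[4, 1], [0, 4]]

The characteristic polynomial is det(xI - A) = (x - 4)^2, so the eigenvalues are 4 (algebraic multiplicity 2).

For λ = 4: rank(A - 4I) = 1, rank((A - 4I)^2) = 0. The eigenspace has dimension 2 - 1 = 1, so there is 1 Jordan block; the rank sequence gives block sizes [2].

Assembling the blocks gives the Jordan form J above.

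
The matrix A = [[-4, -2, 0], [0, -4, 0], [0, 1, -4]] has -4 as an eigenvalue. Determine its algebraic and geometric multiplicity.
The characteristic polynomial is (x + 4)^3, so the factor x + 4 appears with exponent 3: the algebraic multiplicity is 3.

rank(A + 4I) = 1, so the eigenspace has dimension 3 - 1 = 2: the geometric multiplicity is 2.

Since 2 < 3, A is not diagonalizable.

algebraic multiplicity 3, geometric multiplicity 2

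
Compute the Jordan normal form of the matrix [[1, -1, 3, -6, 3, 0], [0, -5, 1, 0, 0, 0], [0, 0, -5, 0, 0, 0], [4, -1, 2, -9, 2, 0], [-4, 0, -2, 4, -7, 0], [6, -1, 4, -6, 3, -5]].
The characteristic polynomial is det(xI - A) = (x + 5)^6, so the eigenvalues are -5 (algebraic multiplicity 6).

For λ = -5: rank(A + 5I) = 3, rank((A + 5I)^2) = 1, rank((A + 5I)^3) = 0. The eigenspace has dimension 6 - 3 = 3, so there are 3 Jordan blocks; the rank sequence gives block sizes [3, 2, 1].

Assembling the blocks gives the Jordan form J above.

J = [[-5, 1, 0, 0, 0, 0], [0, -5, 1, 0, 0, 0], [0, 0, -5, 0, 0, 0], [0, 0, 0, -5, 1, 0], [0, 0, 0, 0, -5, 0], [0, 0, 0, 0, 0, -5]]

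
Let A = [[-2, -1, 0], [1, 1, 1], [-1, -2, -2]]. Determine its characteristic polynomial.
xI - A = [[x + 2, 1, 0], [-1, x - 1, -1], [1, 2, x + 2]].

Expanding det(xI - A) along the first row:
det(xI - A) = + (x + 2)·det([[x - 1, -1], [2, x + 2]]) - (1)·det([[-1, -1], [1, x + 2]]) + (0)·det([[-1, x - 1], [1, 2]]).

Evaluating gives χ_A(x) = x^3 + 3x^2 + 3x + 1 = (x + 1)^3.

χ_A(x) = (x + 1)^3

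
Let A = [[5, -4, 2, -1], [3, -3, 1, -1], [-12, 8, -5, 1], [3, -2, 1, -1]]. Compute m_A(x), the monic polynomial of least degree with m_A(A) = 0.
The characteristic polynomial factors as (x + 1)^4. The minimal polynomial is ∏(x - λ)^{k_λ} where k_λ is the size of the largest Jordan block at λ.

For λ = -1: rank(A + I) = 2, and the largest Jordan block has size 3 (the smallest k with rank((A + I)^k) = rank((A + I)^(k+1))).

So m_A(x) = (x + 1)^3.

m_A(x) = (x + 1)^3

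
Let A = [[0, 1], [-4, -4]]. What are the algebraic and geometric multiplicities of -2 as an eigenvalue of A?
algebraic multiplicity 2, geometric multiplicity 1

The characteristic polynomial is (x + 2)^2, so the factor x + 2 appears with exponent 2: the algebraic multiplicity is 2.

rank(A + 2I) = 1, so the eigenspace has dimension 2 - 1 = 1: the geometric multiplicity is 1.

Since 1 < 2, A is not diagonalizable.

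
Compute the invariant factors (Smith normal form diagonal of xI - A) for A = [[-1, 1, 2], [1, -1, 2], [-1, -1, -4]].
The Jordan structure of A has elementary divisors (x + 2)^2, (x + 2). Arranging the block sizes at each eigenvalue in decreasing order and taking row products gives the invariant factors.

Invariant factors (smallest first, each dividing the next): x + 2, (x + 2)^2.

Check: the last factor (x + 2)^2 is the minimal polynomial, and the product (x + 2)^3 is the characteristic polynomial.

x + 2, (x + 2)^2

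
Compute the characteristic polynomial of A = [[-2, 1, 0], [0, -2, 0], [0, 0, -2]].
χ_A(x) = (x + 2)^3

xI - A = [[x + 2, -1, 0], [0, x + 2, 0], [0, 0, x + 2]].

Expanding det(xI - A) along the first row:
det(xI - A) = + (x + 2)·det([[x + 2, 0], [0, x + 2]]) - (-1)·det([[0, 0], [0, x + 2]]) + (0)·det([[0, x + 2], [0, 0]]).

Evaluating gives χ_A(x) = x^3 + 6x^2 + 12x + 8 = (x + 2)^3.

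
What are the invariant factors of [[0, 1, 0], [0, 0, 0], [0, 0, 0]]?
The Jordan structure of A has elementary divisors x^2, x. Arranging the block sizes at each eigenvalue in decreasing order and taking row products gives the invariant factors.

Invariant factors (smallest first, each dividing the next): x, x^2.

Check: the last factor x^2 is the minimal polynomial, and the product x^3 is the characteristic polynomial.

x, x^2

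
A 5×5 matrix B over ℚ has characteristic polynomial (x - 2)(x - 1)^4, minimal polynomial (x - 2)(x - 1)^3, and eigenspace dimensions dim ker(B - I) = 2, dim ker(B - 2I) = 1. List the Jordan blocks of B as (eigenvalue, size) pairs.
λ = 1: algebraic multiplicity 4 (exponent in χ_B), largest block size 3 (exponent in m_B), 2 blocks (geometric multiplicity). These force block sizes [3, 1].
λ = 2: algebraic multiplicity 1 (exponent in χ_B), largest block size 1 (exponent in m_B), 1 block (geometric multiplicity). This forces block sizes [1].

Jordan blocks: (1, 3), (1, 1), (2, 1)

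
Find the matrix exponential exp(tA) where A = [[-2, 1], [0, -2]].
A has Jordan form J = [[-2, 1], [0, -2]] with A = PJP^{-1}, so e^{tA} = P e^{tJ} P^{-1}.

For a Jordan block J_k(λ), e^{tJ_k(λ)} = e^{λt} · (I + tN + t^2 N^2/2! + ... + t^{k-1} N^{k-1}/(k-1)!) where N is the nilpotent superdiagonal part.

Assembling the blocks and conjugating back gives the entries of e^{tA} as shown above.

e^{tA} = [[e^{-2*t}, t*e^{-2*t}], [0, e^{-2*t}]]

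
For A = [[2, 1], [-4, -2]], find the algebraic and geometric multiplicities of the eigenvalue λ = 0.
algebraic multiplicity 2, geometric multiplicity 1

The characteristic polynomial is x^2, so the factor x appears with exponent 2: the algebraic multiplicity is 2.

rank(A) = 1, so the eigenspace has dimension 2 - 1 = 1: the geometric multiplicity is 1.

Since 1 < 2, A is not diagonalizable.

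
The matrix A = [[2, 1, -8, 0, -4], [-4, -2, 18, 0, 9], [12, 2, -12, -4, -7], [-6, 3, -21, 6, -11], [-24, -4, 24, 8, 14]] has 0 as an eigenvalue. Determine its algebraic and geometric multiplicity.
algebraic multiplicity 3, geometric multiplicity 1

The characteristic polynomial is x^3(x - 4)^2, so the factor x appears with exponent 3: the algebraic multiplicity is 3.

rank(A) = 4, so the eigenspace has dimension 5 - 4 = 1: the geometric multiplicity is 1.

Since 1 < 3, A is not diagonalizable.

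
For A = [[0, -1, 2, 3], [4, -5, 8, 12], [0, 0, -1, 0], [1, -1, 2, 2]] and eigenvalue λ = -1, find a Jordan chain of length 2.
We seek v_1 ∈ ker((A + I)^2) \ ker(A + I), then set v_{i+1} = (A + I) v_i.

One such chain is v_1 = [[1, 4, -2, 2]]^T, v_2 = [[-1, -4, 0, -1]]^T. Check: (A + I) v_2 = [[0, 0, 0, 0]]^T = 0.

v_1 = [[1, 4, -2, 2]]^T, v_2 = [[-1, -4, 0, -1]]^T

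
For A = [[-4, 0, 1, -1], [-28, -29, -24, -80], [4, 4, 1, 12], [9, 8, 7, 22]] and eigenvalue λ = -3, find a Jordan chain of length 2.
v_1 = [[0, 3, 0, -1]]^T, v_2 = [[1, 2, 0, -1]]^T

We seek v_1 ∈ ker((A + 3I)^2) \ ker(A + 3I), then set v_{i+1} = (A + 3I) v_i.

One such chain is v_1 = [[0, 3, 0, -1]]^T, v_2 = [[1, 2, 0, -1]]^T. Check: (A + 3I) v_2 = [[0, 0, 0, 0]]^T = 0.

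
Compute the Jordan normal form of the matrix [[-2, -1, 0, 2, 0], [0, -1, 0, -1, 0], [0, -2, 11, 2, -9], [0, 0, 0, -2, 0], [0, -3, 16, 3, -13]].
J = [[-2, 1, 0, 0, 0], [0, -2, 0, 0, 0], [0, 0, -1, 1, 0], [0, 0, 0, -1, 1], [0, 0, 0, 0, -1]]

The characteristic polynomial is det(xI - A) = (x + 1)^3(x + 2)^2, so the eigenvalues are -2 (algebraic multiplicity 2), -1 (algebraic multiplicity 3).

For λ = -2: rank(A + 2I) = 4, rank((A + 2I)^2) = 3. The eigenspace has dimension 5 - 4 = 1, so there is 1 Jordan block; the rank sequence gives block sizes [2].

For λ = -1: rank(A + I) = 4, rank((A + I)^2) = 3, rank((A + I)^3) = 2. The eigenspace has dimension 5 - 4 = 1, so there is 1 Jordan block; the rank sequence gives block sizes [3].

Assembling the blocks gives the Jordan form J above.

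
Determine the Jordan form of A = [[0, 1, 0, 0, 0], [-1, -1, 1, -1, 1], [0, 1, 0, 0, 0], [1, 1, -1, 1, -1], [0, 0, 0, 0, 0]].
J = [[0, 1, 0, 0, 0], [0, 0, 1, 0, 0], [0, 0, 0, 0, 0], [0, 0, 0, 0, 0], [0, 0, 0, 0, 0]]

The characteristic polynomial is det(xI - A) = x^5, so the eigenvalues are 0 (algebraic multiplicity 5).

For λ = 0: rank(A) = 2, rank(A^2) = 1, rank(A^3) = 0. The eigenspace has dimension 5 - 2 = 3, so there are 3 Jordan blocks; the rank sequence gives block sizes [3, 1, 1].

Assembling the blocks gives the Jordan form J above.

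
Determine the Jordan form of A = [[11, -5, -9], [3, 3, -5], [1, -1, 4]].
J = [[6, 1, 0], [0, 6, 1], [0, 0, 6]]

The characteristic polynomial is det(xI - A) = (x - 6)^3, so the eigenvalues are 6 (algebraic multiplicity 3).

For λ = 6: rank(A - 6I) = 2, rank((A - 6I)^2) = 1, rank((A - 6I)^3) = 0. The eigenspace has dimension 3 - 2 = 1, so there is 1 Jordan block; the rank sequence gives block sizes [3].

Assembling the blocks gives the Jordan form J above.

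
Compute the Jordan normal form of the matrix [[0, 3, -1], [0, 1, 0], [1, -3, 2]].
J = [[1, 1, 0], [0, 1, 0], [0, 0, 1]]

The characteristic polynomial is det(xI - A) = (x - 1)^3, so the eigenvalues are 1 (algebraic multiplicity 3).

For λ = 1: rank(A - I) = 1, rank((A - I)^2) = 0. The eigenspace has dimension 3 - 1 = 2, so there are 2 Jordan blocks; the rank sequence gives block sizes [2, 1].

Assembling the blocks gives the Jordan form J above.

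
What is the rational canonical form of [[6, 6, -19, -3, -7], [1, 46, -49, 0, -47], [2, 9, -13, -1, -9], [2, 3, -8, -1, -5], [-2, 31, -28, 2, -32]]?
R = [[0, 0, 0, 0, 64], [1, 0, 0, 0, -48], [0, 1, 0, 0, 44], [0, 0, 1, 0, -17], [0, 0, 0, 1, 6]]

The invariant factors of A (the non-unit diagonal entries of the Smith normal form of xI - A over ℚ[x]) are (x - 4)(x^2 - x + 4)^2, each dividing the next. The characteristic polynomial is their product, (x - 4)(x^2 - x + 4)^2.

The rational canonical form is the block-diagonal matrix of companion matrices C(f_i):
R = [[0, 0, 0, 0, 64], [1, 0, 0, 0, -48], [0, 1, 0, 0, 44], [0, 0, 1, 0, -17], [0, 0, 0, 1, 6]].

Note the characteristic polynomial does not split into linear factors over ℚ, so A has no Jordan form over ℚ; the rational canonical form exists over any field.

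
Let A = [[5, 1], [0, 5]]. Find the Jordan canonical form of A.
J = [[5, 1], [0, 5]]

The characteristic polynomial is det(xI - A) = (x - 5)^2, so the eigenvalues are 5 (algebraic multiplicity 2).

For λ = 5: rank(A - 5I) = 1, rank((A - 5I)^2) = 0. The eigenspace has dimension 2 - 1 = 1, so there is 1 Jordan block; the rank sequence gives block sizes [2].

Assembling the blocks gives the Jordan form J above.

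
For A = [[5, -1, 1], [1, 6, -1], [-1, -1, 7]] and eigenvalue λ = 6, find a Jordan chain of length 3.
v_1 = [[2, -1, 1]]^T, v_2 = [[0, 1, 0]]^T, v_3 = [[-1, 0, -1]]^T

We seek v_1 ∈ ker((A - 6I)^3) \ ker((A - 6I)^2), then set v_{i+1} = (A - 6I) v_i.

One such chain is v_1 = [[2, -1, 1]]^T, v_2 = [[0, 1, 0]]^T, v_3 = [[-1, 0, -1]]^T. Check: (A - 6I) v_3 = [[0, 0, 0]]^T = 0.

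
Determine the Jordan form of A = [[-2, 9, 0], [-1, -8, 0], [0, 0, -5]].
The characteristic polynomial is det(xI - A) = (x + 5)^3, so the eigenvalues are -5 (algebraic multiplicity 3).

For λ = -5: rank(A + 5I) = 1, rank((A + 5I)^2) = 0. The eigenspace has dimension 3 - 1 = 2, so there are 2 Jordan blocks; the rank sequence gives block sizes [2, 1].

Assembling the blocks gives the Jordan form J above.

J = [[-5, 1, 0], [0, -5, 0], [0, 0, -5]]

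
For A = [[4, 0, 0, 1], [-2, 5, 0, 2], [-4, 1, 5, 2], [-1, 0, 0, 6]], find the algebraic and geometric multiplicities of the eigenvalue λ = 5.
The characteristic polynomial is (x - 5)^4, so the factor x - 5 appears with exponent 4: the algebraic multiplicity is 4.

rank(A - 5I) = 2, so the eigenspace has dimension 4 - 2 = 2: the geometric multiplicity is 2.

Since 2 < 4, A is not diagonalizable.

algebraic multiplicity 4, geometric multiplicity 2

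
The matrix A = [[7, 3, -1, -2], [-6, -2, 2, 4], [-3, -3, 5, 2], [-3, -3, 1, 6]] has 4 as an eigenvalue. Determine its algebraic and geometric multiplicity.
algebraic multiplicity 4, geometric multiplicity 3

The characteristic polynomial is (x - 4)^4, so the factor x - 4 appears with exponent 4: the algebraic multiplicity is 4.

rank(A - 4I) = 1, so the eigenspace has dimension 4 - 1 = 3: the geometric multiplicity is 3.

Since 3 < 4, A is not diagonalizable.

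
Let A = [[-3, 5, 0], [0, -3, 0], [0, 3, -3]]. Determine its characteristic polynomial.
χ_A(x) = (x + 3)^3

xI - A = [[x + 3, -5, 0], [0, x + 3, 0], [0, -3, x + 3]].

Expanding det(xI - A) along the first row:
det(xI - A) = + (x + 3)·det([[x + 3, 0], [-3, x + 3]]) - (-5)·det([[0, 0], [0, x + 3]]) + (0)·det([[0, x + 3], [0, -3]]).

Evaluating gives χ_A(x) = x^3 + 9x^2 + 27x + 27 = (x + 3)^3.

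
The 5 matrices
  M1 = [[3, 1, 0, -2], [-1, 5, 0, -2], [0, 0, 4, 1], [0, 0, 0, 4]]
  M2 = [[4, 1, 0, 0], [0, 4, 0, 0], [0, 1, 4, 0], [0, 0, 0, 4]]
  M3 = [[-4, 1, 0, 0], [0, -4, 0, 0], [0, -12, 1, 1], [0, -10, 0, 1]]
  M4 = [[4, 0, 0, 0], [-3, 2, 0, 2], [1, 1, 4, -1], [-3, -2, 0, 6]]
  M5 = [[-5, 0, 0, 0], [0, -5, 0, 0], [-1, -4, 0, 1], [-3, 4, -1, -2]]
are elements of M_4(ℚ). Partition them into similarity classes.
Characteristic polynomials: χ_{M1} = (x - 4)^4, χ_{M2} = (x - 4)^4, χ_{M3} = (x - 1)^2(x + 4)^2, χ_{M4} = (x - 4)^4, χ_{M5} = (x + 1)^2(x + 5)^2.

{M1, M4}: invariant factors (x - 4)^2, (x - 4)^2.

{M2}: invariant factors x - 4, x - 4, (x - 4)^2.

{M3}: invariant factors (x - 1)^2(x + 4)^2.

{M5}: invariant factors x + 5, (x + 1)^2(x + 5).

Matrices are similar if and only if their invariant-factor lists agree; the partition into similarity classes is {M1, M4}, {M2}, {M3}, {M5}.

4 classes: {M1, M4}, {M2}, {M3}, {M5}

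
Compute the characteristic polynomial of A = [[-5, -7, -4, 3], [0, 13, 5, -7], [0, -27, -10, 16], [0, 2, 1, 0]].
χ_A(x) = (x - 1)^3(x + 5)

xI - A = [[x + 5, 7, 4, -3], [0, x - 13, -5, 7], [0, 27, x + 10, -16], [0, -2, -1, x]].

Expanding det(xI - A) along the first row:
det(xI - A) = + (x + 5)·det([[x - 13, -5, 7], [27, x + 10, -16], [-2, -1, x]]) - (7)·det([[0, -5, 7], [0, x + 10, -16], [0, -1, x]]) + (4)·det([[0, x - 13, 7], [0, 27, -16], [0, -2, x]]) - (-3)·det([[0, x - 13, -5], [0, 27, x + 10], [0, -2, -1]]).

Evaluating gives χ_A(x) = x^4 + 2x^3 - 12x^2 + 14x - 5 = (x - 1)^3(x + 5).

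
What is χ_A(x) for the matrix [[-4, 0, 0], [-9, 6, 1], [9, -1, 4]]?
χ_A(x) = (x - 5)^2(x + 4)

xI - A = [[x + 4, 0, 0], [9, x - 6, -1], [-9, 1, x - 4]].

Expanding det(xI - A) along the first row:
det(xI - A) = + (x + 4)·det([[x - 6, -1], [1, x - 4]]) - (0)·det([[9, -1], [-9, x - 4]]) + (0)·det([[9, x - 6], [-9, 1]]).

Evaluating gives χ_A(x) = x^3 - 6x^2 - 15x + 100 = (x - 5)^2(x + 4).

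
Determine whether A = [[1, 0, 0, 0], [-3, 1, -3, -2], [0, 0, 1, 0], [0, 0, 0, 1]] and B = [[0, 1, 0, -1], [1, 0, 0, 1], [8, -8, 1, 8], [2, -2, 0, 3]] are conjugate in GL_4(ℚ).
Two matrices over a field are similar if and only if they have the same invariant factors.

Both A and B have characteristic polynomial (x - 1)^4 and minimal polynomial (x - 1)^2. Computing further, both have invariant factors x - 1, x - 1, (x - 1)^2. Hence A and B are similar.

Yes.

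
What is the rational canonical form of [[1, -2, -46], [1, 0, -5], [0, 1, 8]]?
The invariant factors of A (the non-unit diagonal entries of the Smith normal form of xI - A over ℚ[x]) are (x - 5)^2(x + 1), each dividing the next. The characteristic polynomial is their product, (x - 5)^2(x + 1).

The rational canonical form is the block-diagonal matrix of companion matrices C(f_i):
R = [[0, 0, -25], [1, 0, -15], [0, 1, 9]].

R = [[0, 0, -25], [1, 0, -15], [0, 1, 9]]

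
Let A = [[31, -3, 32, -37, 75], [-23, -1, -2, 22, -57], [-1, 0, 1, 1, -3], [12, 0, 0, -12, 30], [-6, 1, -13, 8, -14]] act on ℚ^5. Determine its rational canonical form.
R = [[0, 6, 0, 0, 0], [1, 2, 0, 0, 0], [0, 0, 0, 0, -6], [0, 0, 1, 0, 4], [0, 0, 0, 1, 3]]

The invariant factors of A (the non-unit diagonal entries of the Smith normal form of xI - A over ℚ[x]) are x^2 - 2x - 6, (x - 1)(x^2 - 2x - 6), each dividing the next. The characteristic polynomial is their product, (x - 1)(x^2 - 2x - 6)^2.

The rational canonical form is the block-diagonal matrix of companion matrices C(f_i):
R = [[0, 6, 0, 0, 0], [1, 2, 0, 0, 0], [0, 0, 0, 0, -6], [0, 0, 1, 0, 4], [0, 0, 0, 1, 3]].

Note the characteristic polynomial does not split into linear factors over ℚ, so A has no Jordan form over ℚ; the rational canonical form exists over any field.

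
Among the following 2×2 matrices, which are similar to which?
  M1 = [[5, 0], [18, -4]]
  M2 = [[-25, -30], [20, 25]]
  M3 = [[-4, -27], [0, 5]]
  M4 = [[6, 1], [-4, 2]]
3 classes: {M1, M3}, {M2}, {M4}

Characteristic polynomials: χ_{M1} = (x - 5)(x + 4), χ_{M2} = (x - 5)(x + 5), χ_{M3} = (x - 5)(x + 4), χ_{M4} = (x - 4)^2.

{M1, M3}: invariant factors (x - 5)(x + 4).

{M2}: invariant factors (x - 5)(x + 5).

{M4}: invariant factors (x - 4)^2.

Matrices are similar if and only if their invariant-factor lists agree; the partition into similarity classes is {M1, M3}, {M2}, {M4}.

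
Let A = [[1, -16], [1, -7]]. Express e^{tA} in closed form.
e^{tA} = [[(4*t + 1)*e^{-3*t}, -16*t*e^{-3*t}], [t*e^{-3*t}, (1 - 4*t)*e^{-3*t}]]

A has Jordan form J = [[-3, 1], [0, -3]] with A = PJP^{-1}, so e^{tA} = P e^{tJ} P^{-1}.

For a Jordan block J_k(λ), e^{tJ_k(λ)} = e^{λt} · (I + tN + t^2 N^2/2! + ... + t^{k-1} N^{k-1}/(k-1)!) where N is the nilpotent superdiagonal part.

Assembling the blocks and conjugating back gives the entries of e^{tA} as shown above.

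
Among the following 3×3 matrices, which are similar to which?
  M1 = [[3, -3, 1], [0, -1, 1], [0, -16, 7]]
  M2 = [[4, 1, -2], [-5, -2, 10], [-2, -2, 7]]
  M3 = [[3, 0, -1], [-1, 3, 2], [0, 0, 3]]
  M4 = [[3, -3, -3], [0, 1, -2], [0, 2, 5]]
Characteristic polynomials: χ_{M1} = (x - 3)^3, χ_{M2} = (x - 3)^3, χ_{M3} = (x - 3)^3, χ_{M4} = (x - 3)^3.

{M1, M3}: invariant factors (x - 3)^3.

{M2, M4}: invariant factors x - 3, (x - 3)^2.

Matrices are similar if and only if their invariant-factor lists agree; the partition into similarity classes is {M1, M3}, {M2, M4}.

2 classes: {M1, M3}, {M2, M4}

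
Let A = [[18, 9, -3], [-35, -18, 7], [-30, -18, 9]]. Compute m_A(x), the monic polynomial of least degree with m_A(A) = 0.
The characteristic polynomial factors as (x - 3)^3. The minimal polynomial is ∏(x - λ)^{k_λ} where k_λ is the size of the largest Jordan block at λ.

For λ = 3: rank(A - 3I) = 1, and the largest Jordan block has size 2 (the smallest k with rank((A - 3I)^k) = rank((A - 3I)^(k+1))).

So m_A(x) = (x - 3)^2.

m_A(x) = (x - 3)^2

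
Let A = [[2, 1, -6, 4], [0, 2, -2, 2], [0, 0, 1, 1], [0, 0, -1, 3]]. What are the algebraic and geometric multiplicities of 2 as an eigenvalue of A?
The characteristic polynomial is (x - 2)^4, so the factor x - 2 appears with exponent 4: the algebraic multiplicity is 4.

rank(A - 2I) = 2, so the eigenspace has dimension 4 - 2 = 2: the geometric multiplicity is 2.

Since 2 < 4, A is not diagonalizable.

algebraic multiplicity 4, geometric multiplicity 2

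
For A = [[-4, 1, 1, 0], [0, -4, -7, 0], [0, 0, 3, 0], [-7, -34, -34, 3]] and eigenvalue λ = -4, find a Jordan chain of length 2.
We seek v_1 ∈ ker((A + 4I)^2) \ ker(A + 4I), then set v_{i+1} = (A + 4I) v_i.

One such chain is v_1 = [[-2, 1, 0, 3]]^T, v_2 = [[1, 0, 0, 1]]^T. Check: (A + 4I) v_2 = [[0, 0, 0, 0]]^T = 0.

v_1 = [[-2, 1, 0, 3]]^T, v_2 = [[1, 0, 0, 1]]^T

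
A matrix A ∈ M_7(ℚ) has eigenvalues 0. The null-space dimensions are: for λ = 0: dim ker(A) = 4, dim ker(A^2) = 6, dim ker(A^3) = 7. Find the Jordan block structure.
Jordan blocks: (0, 3), (0, 2), (0, 1), (0, 1)

λ = 0: successive nullity increments [4, 2, 1] count blocks of size ≥ k; block sizes are [3, 2, 1, 1].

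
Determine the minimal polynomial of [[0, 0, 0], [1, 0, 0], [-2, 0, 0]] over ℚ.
m_A(x) = x^2

The characteristic polynomial factors as x^3. The minimal polynomial is ∏(x - λ)^{k_λ} where k_λ is the size of the largest Jordan block at λ.

For λ = 0: rank(A) = 1, and the largest Jordan block has size 2 (the smallest k with rank(A^k) = rank(A^(k+1))).

So m_A(x) = x^2.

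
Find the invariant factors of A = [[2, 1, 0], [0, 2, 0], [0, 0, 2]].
x - 2, (x - 2)^2

The Jordan structure of A has elementary divisors (x - 2)^2, (x - 2). Arranging the block sizes at each eigenvalue in decreasing order and taking row products gives the invariant factors.

Invariant factors (smallest first, each dividing the next): x - 2, (x - 2)^2.

Check: the last factor (x - 2)^2 is the minimal polynomial, and the product (x - 2)^3 is the characteristic polynomial.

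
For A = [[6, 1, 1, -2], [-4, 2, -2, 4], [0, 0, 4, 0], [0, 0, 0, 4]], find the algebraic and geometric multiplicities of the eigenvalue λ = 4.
The characteristic polynomial is (x - 4)^4, so the factor x - 4 appears with exponent 4: the algebraic multiplicity is 4.

rank(A - 4I) = 1, so the eigenspace has dimension 4 - 1 = 3: the geometric multiplicity is 3.

Since 3 < 4, A is not diagonalizable.

algebraic multiplicity 4, geometric multiplicity 3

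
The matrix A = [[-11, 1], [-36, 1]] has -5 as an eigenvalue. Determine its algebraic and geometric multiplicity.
The characteristic polynomial is (x + 5)^2, so the factor x + 5 appears with exponent 2: the algebraic multiplicity is 2.

rank(A + 5I) = 1, so the eigenspace has dimension 2 - 1 = 1: the geometric multiplicity is 1.

Since 1 < 2, A is not diagonalizable.

algebraic multiplicity 2, geometric multiplicity 1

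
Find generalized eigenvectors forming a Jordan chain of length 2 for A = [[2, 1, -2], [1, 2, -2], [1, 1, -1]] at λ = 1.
v_1 = [[-2, 1, -1]]^T, v_2 = [[1, 1, 1]]^T

We seek v_1 ∈ ker((A - I)^2) \ ker(A - I), then set v_{i+1} = (A - I) v_i.

One such chain is v_1 = [[-2, 1, -1]]^T, v_2 = [[1, 1, 1]]^T. Check: (A - I) v_2 = [[0, 0, 0]]^T = 0.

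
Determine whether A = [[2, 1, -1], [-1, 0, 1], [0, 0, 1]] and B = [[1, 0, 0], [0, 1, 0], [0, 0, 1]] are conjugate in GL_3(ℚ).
No.

Both have characteristic polynomial (x - 1)^3, but the minimal polynomial of A is (x - 1)^2 while the minimal polynomial of B is x - 1. The minimal polynomial is a similarity invariant, so A and B are not similar.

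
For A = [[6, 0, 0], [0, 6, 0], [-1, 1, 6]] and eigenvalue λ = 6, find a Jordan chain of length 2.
v_1 = [[-3, -2, 0]]^T, v_2 = [[0, 0, 1]]^T

We seek v_1 ∈ ker((A - 6I)^2) \ ker(A - 6I), then set v_{i+1} = (A - 6I) v_i.

One such chain is v_1 = [[-3, -2, 0]]^T, v_2 = [[0, 0, 1]]^T. Check: (A - 6I) v_2 = [[0, 0, 0]]^T = 0.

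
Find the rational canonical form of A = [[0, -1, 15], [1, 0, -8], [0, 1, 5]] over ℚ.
The invariant factors of A (the non-unit diagonal entries of the Smith normal form of xI - A over ℚ[x]) are (x - 4)(x^2 - x + 5), each dividing the next. The characteristic polynomial is their product, (x - 4)(x^2 - x + 5).

The rational canonical form is the block-diagonal matrix of companion matrices C(f_i):
R = [[0, 0, 20], [1, 0, -9], [0, 1, 5]].

Note the characteristic polynomial does not split into linear factors over ℚ, so A has no Jordan form over ℚ; the rational canonical form exists over any field.

R = [[0, 0, 20], [1, 0, -9], [0, 1, 5]]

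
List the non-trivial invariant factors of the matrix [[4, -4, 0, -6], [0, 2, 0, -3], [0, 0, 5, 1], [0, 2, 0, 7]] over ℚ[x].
x - 4, (x - 5)^2(x - 4)

The Jordan structure of A has elementary divisors (x - 4), (x - 4), (x - 5)^2. Arranging the block sizes at each eigenvalue in decreasing order and taking row products gives the invariant factors.

Invariant factors (smallest first, each dividing the next): x - 4, (x - 5)^2(x - 4).

Check: the last factor (x - 5)^2(x - 4) is the minimal polynomial, and the product (x - 5)^2(x - 4)^2 is the characteristic polynomial.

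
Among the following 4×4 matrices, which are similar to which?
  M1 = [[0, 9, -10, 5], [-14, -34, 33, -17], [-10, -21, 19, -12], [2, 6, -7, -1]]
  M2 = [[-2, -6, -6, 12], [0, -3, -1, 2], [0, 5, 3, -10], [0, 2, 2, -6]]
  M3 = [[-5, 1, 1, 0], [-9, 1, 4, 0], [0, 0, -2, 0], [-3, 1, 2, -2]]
3 classes: {M1}, {M2}, {M3}

Characteristic polynomials: χ_{M1} = (x + 4)^4, χ_{M2} = (x + 2)^4, χ_{M3} = (x + 2)^4.

{M1}: invariant factors x + 4, (x + 4)^3.

{M2}: invariant factors x + 2, x + 2, (x + 2)^2.

{M3}: invariant factors x + 2, (x + 2)^3.

Matrices are similar if and only if their invariant-factor lists agree; the partition into similarity classes is {M1}, {M2}, {M3}.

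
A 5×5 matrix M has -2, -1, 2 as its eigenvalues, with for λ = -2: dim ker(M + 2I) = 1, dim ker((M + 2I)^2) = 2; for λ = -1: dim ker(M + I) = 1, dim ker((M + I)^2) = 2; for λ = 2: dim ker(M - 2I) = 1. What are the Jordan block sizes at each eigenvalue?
Jordan blocks: (-2, 2), (-1, 2), (2, 1)

λ = -2: successive nullity increments [1, 1] count blocks of size ≥ k; block sizes are [2].
λ = -1: successive nullity increments [1, 1] count blocks of size ≥ k; block sizes are [2].
λ = 2: successive nullity increments [1] count blocks of size ≥ k; block sizes are [1].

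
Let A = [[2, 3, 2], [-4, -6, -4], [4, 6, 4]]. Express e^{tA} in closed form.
e^{tA} = [[2*t + 1, 3*t, 2*t], [-4*t, 1 - 6*t, -4*t], [4*t, 6*t, 4*t + 1]]

A has Jordan form J = [[0, 1, 0], [0, 0, 0], [0, 0, 0]] with A = PJP^{-1}, so e^{tA} = P e^{tJ} P^{-1}.

For a Jordan block J_k(λ), e^{tJ_k(λ)} = e^{λt} · (I + tN + t^2 N^2/2! + ... + t^{k-1} N^{k-1}/(k-1)!) where N is the nilpotent superdiagonal part.

Assembling the blocks and conjugating back gives the entries of e^{tA} as shown above.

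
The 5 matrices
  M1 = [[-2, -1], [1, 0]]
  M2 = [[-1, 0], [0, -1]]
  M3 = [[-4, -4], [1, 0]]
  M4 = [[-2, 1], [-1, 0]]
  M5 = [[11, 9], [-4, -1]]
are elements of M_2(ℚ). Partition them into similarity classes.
Characteristic polynomials: χ_{M1} = (x + 1)^2, χ_{M2} = (x + 1)^2, χ_{M3} = (x + 2)^2, χ_{M4} = (x + 1)^2, χ_{M5} = (x - 5)^2.

{M1, M4}: invariant factors (x + 1)^2.

{M2}: invariant factors x + 1, x + 1.

{M3}: invariant factors (x + 2)^2.

{M5}: invariant factors (x - 5)^2.

Matrices are similar if and only if their invariant-factor lists agree; the partition into similarity classes is {M1, M4}, {M2}, {M3}, {M5}.

4 classes: {M1, M4}, {M2}, {M3}, {M5}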